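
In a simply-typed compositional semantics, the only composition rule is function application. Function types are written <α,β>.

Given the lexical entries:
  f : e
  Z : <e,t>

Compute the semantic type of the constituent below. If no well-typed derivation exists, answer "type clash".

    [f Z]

[f Z]: <e,t> applied to e yields t.

t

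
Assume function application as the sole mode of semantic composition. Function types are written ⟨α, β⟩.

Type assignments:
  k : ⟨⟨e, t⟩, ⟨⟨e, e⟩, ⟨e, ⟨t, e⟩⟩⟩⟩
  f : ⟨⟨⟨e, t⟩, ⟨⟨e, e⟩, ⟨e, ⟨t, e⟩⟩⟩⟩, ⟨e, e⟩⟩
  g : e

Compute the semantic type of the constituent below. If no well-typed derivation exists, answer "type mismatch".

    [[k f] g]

e

[k f]: f is ⟨⟨⟨e, t⟩, ⟨⟨e, e⟩, ⟨e, ⟨t, e⟩⟩⟩⟩, ⟨e, e⟩⟩, k is ⟨⟨e, t⟩, ⟨⟨e, e⟩, ⟨e, ⟨t, e⟩⟩⟩⟩; result ⟨e, e⟩.
[[k f] g]: [k f] is ⟨e, e⟩, g is e; result e.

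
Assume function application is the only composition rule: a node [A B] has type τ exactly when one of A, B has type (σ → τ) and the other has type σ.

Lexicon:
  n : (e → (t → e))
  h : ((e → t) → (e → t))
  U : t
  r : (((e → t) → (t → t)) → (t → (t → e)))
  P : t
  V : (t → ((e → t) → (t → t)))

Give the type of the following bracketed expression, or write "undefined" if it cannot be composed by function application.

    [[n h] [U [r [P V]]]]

undefined

[n h]: (e → (t → e)) and ((e → t) → (e → t)) cannot combine by function application — type clash.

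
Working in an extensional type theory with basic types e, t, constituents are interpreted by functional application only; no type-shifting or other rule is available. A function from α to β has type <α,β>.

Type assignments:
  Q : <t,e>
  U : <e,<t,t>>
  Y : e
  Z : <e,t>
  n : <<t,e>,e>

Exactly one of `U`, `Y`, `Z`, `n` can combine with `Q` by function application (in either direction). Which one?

U : <e,<t,t>> — no; Q wants t, and U wants e.
Y : e — no; Q wants t, and Y wants nothing (atomic).
Z : <e,t> — no; Q wants t, and Z wants e.
n — combines: n : <<t,e>,e> takes Q : <t,e> as argument, giving e.

n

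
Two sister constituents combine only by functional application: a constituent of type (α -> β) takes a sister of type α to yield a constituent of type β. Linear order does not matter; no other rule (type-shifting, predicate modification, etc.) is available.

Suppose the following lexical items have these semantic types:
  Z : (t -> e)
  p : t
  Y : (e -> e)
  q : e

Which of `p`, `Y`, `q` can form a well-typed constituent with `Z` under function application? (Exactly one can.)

p

p — combines: Z : (t -> e) takes p : t as argument, giving e.
Y : (e -> e) — neither side's domain matches the other.
q : e — neither side's domain matches the other.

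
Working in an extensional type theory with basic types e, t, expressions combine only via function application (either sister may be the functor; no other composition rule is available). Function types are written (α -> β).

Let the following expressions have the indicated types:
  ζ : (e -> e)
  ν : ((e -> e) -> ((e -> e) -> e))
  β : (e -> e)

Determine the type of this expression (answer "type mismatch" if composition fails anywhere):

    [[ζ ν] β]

At [ζ ν], ν : ((e -> e) -> ((e -> e) -> e)) takes ζ : (e -> e), giving ((e -> e) -> e).
At [[ζ ν] β], [ζ ν] : ((e -> e) -> e) takes β : (e -> e), giving e.

e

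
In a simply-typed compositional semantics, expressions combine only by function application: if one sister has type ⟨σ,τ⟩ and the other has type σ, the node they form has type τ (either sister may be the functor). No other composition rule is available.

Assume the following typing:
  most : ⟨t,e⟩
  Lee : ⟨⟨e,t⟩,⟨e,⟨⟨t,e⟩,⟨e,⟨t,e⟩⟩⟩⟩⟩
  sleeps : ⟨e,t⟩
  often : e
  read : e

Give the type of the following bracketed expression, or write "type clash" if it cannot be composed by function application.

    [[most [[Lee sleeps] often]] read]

⟨t,e⟩

[Lee sleeps]: functor Lee : ⟨⟨e,t⟩,⟨e,⟨⟨t,e⟩,⟨e,⟨t,e⟩⟩⟩⟩⟩, argument sleeps : ⟨e,t⟩; result ⟨e,⟨⟨t,e⟩,⟨e,⟨t,e⟩⟩⟩⟩.
[[Lee sleeps] often]: functor [Lee sleeps] : ⟨e,⟨⟨t,e⟩,⟨e,⟨t,e⟩⟩⟩⟩, argument often : e; result ⟨⟨t,e⟩,⟨e,⟨t,e⟩⟩⟩.
[most [[Lee sleeps] often]]: functor [[Lee sleeps] often] : ⟨⟨t,e⟩,⟨e,⟨t,e⟩⟩⟩, argument most : ⟨t,e⟩; result ⟨e,⟨t,e⟩⟩.
[[most [[Lee sleeps] often]] read]: functor [most [[Lee sleeps] often]] : ⟨e,⟨t,e⟩⟩, argument read : e; result ⟨t,e⟩.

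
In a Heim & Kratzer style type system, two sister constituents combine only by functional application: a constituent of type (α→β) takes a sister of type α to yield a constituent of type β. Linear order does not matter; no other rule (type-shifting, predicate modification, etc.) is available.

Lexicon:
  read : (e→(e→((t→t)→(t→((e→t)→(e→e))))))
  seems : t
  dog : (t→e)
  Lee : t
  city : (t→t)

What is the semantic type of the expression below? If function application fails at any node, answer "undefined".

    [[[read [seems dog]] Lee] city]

undefined

[seems dog]: (t→e) applied to t yields e.
[read [seems dog]]: (e→(e→((t→t)→(t→((e→t)→(e→e)))))) applied to e yields (e→((t→t)→(t→((e→t)→(e→e))))).
At [[read [seems dog]] Lee]: neither (e→((t→t)→(t→((e→t)→(e→e))))) nor t can take the other as argument; the node is ill-typed.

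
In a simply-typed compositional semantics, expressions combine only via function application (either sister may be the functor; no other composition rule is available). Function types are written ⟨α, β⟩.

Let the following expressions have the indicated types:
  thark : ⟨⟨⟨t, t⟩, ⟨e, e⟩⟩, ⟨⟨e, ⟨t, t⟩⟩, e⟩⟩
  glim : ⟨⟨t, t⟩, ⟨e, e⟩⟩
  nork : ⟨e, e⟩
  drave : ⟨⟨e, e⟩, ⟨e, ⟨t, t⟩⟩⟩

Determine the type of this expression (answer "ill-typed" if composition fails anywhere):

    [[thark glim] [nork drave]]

[thark glim]: ⟨⟨⟨t, t⟩, ⟨e, e⟩⟩, ⟨⟨e, ⟨t, t⟩⟩, e⟩⟩ applied to ⟨⟨t, t⟩, ⟨e, e⟩⟩ yields ⟨⟨e, ⟨t, t⟩⟩, e⟩.
[nork drave]: ⟨⟨e, e⟩, ⟨e, ⟨t, t⟩⟩⟩ applied to ⟨e, e⟩ yields ⟨e, ⟨t, t⟩⟩.
[[thark glim] [nork drave]]: ⟨⟨e, ⟨t, t⟩⟩, e⟩ applied to ⟨e, ⟨t, t⟩⟩ yields e.

e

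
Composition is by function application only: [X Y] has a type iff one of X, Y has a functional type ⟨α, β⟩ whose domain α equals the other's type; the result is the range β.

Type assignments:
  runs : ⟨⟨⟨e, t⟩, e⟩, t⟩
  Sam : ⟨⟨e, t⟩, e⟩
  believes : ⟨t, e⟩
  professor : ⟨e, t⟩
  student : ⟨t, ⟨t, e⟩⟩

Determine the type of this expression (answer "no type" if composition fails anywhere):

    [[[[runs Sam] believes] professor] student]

⟨t, e⟩

[runs Sam] — runs of type ⟨⟨⟨e, t⟩, e⟩, t⟩ combines with Sam of type ⟨⟨e, t⟩, e⟩: type t.
[[runs Sam] believes] — believes of type ⟨t, e⟩ combines with [runs Sam] of type t: type e.
[[[runs Sam] believes] professor] — professor of type ⟨e, t⟩ combines with [[runs Sam] believes] of type e: type t.
[[[[runs Sam] believes] professor] student] — student of type ⟨t, ⟨t, e⟩⟩ combines with [[[runs Sam] believes] professor] of type t: type ⟨t, e⟩.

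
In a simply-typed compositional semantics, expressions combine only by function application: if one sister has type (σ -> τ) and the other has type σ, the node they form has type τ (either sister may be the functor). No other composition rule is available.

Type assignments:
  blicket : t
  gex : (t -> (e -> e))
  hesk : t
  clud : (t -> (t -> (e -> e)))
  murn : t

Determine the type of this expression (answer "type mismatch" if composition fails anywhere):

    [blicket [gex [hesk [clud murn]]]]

At [clud murn], clud : (t -> (t -> (e -> e))) takes murn : t, giving (t -> (e -> e)).
At [hesk [clud murn]], [clud murn] : (t -> (e -> e)) takes hesk : t, giving (e -> e).
[gex [hesk [clud murn]]]: (t -> (e -> e)) and (e -> e) cannot combine by function application — type clash.

type mismatch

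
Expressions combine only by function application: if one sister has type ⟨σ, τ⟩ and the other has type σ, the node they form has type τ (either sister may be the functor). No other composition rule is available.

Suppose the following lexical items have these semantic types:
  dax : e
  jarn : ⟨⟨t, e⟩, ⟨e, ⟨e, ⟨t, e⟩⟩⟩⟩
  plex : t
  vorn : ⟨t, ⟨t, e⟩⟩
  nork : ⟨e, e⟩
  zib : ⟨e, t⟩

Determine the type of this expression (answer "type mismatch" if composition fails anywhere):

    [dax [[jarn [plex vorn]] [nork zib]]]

type mismatch

[plex vorn]: functor vorn : ⟨t, ⟨t, e⟩⟩, argument plex : t; result ⟨t, e⟩.
[jarn [plex vorn]]: functor jarn : ⟨⟨t, e⟩, ⟨e, ⟨e, ⟨t, e⟩⟩⟩⟩, argument [plex vorn] : ⟨t, e⟩; result ⟨e, ⟨e, ⟨t, e⟩⟩⟩.
[nork zib]: ⟨e, e⟩ with ⟨e, t⟩ — neither is a function whose domain matches the other; composition fails here.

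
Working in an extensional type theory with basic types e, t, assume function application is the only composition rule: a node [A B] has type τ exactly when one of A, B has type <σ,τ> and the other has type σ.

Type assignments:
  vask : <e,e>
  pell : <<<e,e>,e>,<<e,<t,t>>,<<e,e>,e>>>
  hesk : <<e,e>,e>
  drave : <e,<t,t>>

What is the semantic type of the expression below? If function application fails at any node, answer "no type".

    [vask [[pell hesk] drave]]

e

[pell hesk]: functor pell : <<<e,e>,e>,<<e,<t,t>>,<<e,e>,e>>>, argument hesk : <<e,e>,e>; result <<e,<t,t>>,<<e,e>,e>>.
[[pell hesk] drave]: functor [pell hesk] : <<e,<t,t>>,<<e,e>,e>>, argument drave : <e,<t,t>>; result <<e,e>,e>.
[vask [[pell hesk] drave]]: functor [[pell hesk] drave] : <<e,e>,e>, argument vask : <e,e>; result e.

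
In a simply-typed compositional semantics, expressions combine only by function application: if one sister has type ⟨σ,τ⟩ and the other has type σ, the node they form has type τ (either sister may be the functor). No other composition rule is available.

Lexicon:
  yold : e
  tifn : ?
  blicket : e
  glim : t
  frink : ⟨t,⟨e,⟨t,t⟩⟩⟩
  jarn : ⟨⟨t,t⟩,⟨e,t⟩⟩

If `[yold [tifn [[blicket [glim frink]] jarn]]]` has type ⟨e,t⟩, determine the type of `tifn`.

⟨⟨e,t⟩,⟨e,⟨e,t⟩⟩⟩

For [yold [tifn [[blicket [glim frink]] jarn]]] to have type ⟨e,t⟩ with yold of type e, [tifn [[blicket [glim frink]] jarn]] must be the function: [tifn [[blicket [glim frink]] jarn]] : ⟨e,⟨e,t⟩⟩.
For [tifn [[blicket [glim frink]] jarn]] to have type ⟨e,⟨e,t⟩⟩ with [[blicket [glim frink]] jarn] of type ⟨e,t⟩, tifn must be the function: tifn : ⟨⟨e,t⟩,⟨e,⟨e,t⟩⟩⟩.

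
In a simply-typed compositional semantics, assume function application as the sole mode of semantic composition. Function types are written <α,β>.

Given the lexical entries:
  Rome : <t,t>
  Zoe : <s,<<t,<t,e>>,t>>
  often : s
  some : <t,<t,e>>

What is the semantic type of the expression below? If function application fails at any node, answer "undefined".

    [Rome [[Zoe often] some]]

[Zoe often]: Zoe is <s,<<t,<t,e>>,t>>, often is s; result <<t,<t,e>>,t>.
[[Zoe often] some]: [Zoe often] is <<t,<t,e>>,t>, some is <t,<t,e>>; result t.
[Rome [[Zoe often] some]]: Rome is <t,t>, [[Zoe often] some] is t; result t.

t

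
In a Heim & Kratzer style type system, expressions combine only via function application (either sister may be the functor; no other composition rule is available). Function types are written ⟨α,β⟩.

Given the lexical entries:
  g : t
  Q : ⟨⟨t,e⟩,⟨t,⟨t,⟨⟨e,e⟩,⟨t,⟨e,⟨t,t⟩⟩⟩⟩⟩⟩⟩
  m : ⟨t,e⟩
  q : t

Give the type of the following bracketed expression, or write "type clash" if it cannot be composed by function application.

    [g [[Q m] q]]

At [Q m], Q : ⟨⟨t,e⟩,⟨t,⟨t,⟨⟨e,e⟩,⟨t,⟨e,⟨t,t⟩⟩⟩⟩⟩⟩⟩ takes m : ⟨t,e⟩, giving ⟨t,⟨t,⟨⟨e,e⟩,⟨t,⟨e,⟨t,t⟩⟩⟩⟩⟩⟩.
At [[Q m] q], [Q m] : ⟨t,⟨t,⟨⟨e,e⟩,⟨t,⟨e,⟨t,t⟩⟩⟩⟩⟩⟩ takes q : t, giving ⟨t,⟨⟨e,e⟩,⟨t,⟨e,⟨t,t⟩⟩⟩⟩⟩.
At [g [[Q m] q]], [[Q m] q] : ⟨t,⟨⟨e,e⟩,⟨t,⟨e,⟨t,t⟩⟩⟩⟩⟩ takes g : t, giving ⟨⟨e,e⟩,⟨t,⟨e,⟨t,t⟩⟩⟩⟩.

⟨⟨e,e⟩,⟨t,⟨e,⟨t,t⟩⟩⟩⟩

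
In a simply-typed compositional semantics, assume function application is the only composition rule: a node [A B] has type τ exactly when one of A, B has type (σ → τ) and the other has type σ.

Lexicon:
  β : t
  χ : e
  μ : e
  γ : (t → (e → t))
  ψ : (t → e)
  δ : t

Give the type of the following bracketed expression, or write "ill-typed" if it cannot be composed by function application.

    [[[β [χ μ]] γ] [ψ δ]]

ill-typed

At [χ μ]: neither e nor e can take the other as argument; the node is ill-typed.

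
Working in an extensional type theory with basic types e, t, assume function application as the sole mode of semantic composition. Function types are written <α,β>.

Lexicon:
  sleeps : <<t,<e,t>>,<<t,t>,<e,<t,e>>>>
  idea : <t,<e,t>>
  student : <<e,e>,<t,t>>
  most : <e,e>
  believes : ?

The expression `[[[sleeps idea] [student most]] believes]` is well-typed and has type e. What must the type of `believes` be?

For [[[sleeps idea] [student most]] believes] to have type e with [[sleeps idea] [student most]] of type <e,<t,e>>, believes must be the function: believes : <<e,<t,e>>,e>.

<<e,<t,e>>,e>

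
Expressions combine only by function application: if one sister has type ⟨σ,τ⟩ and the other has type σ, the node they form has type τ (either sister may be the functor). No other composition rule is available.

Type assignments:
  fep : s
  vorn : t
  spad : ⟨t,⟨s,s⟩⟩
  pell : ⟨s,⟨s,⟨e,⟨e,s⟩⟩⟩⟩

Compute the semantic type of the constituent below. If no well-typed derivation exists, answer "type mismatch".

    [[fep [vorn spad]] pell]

⟨s,⟨e,⟨e,s⟩⟩⟩

[vorn spad]: spad is ⟨t,⟨s,s⟩⟩, vorn is t; result ⟨s,s⟩.
[fep [vorn spad]]: [vorn spad] is ⟨s,s⟩, fep is s; result s.
[[fep [vorn spad]] pell]: pell is ⟨s,⟨s,⟨e,⟨e,s⟩⟩⟩⟩, [fep [vorn spad]] is s; result ⟨s,⟨e,⟨e,s⟩⟩⟩.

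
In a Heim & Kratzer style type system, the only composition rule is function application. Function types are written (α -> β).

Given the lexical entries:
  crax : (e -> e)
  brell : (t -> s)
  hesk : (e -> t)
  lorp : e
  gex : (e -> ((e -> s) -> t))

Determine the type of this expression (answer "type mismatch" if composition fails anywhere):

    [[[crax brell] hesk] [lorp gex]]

[crax brell]: (e -> e) and (t -> s) cannot combine by function application — type clash.

type mismatch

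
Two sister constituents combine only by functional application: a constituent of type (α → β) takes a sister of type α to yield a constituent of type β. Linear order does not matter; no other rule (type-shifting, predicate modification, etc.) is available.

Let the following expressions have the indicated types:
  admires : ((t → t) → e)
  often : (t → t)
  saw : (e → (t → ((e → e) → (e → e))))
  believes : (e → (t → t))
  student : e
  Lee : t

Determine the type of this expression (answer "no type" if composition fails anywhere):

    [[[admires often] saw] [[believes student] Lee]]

[admires often] — admires of type ((t → t) → e) combines with often of type (t → t): type e.
[[admires often] saw] — saw of type (e → (t → ((e → e) → (e → e)))) combines with [admires often] of type e: type (t → ((e → e) → (e → e))).
[believes student] — believes of type (e → (t → t)) combines with student of type e: type (t → t).
[[believes student] Lee] — [believes student] of type (t → t) combines with Lee of type t: type t.
[[[admires often] saw] [[believes student] Lee]] — [[admires often] saw] of type (t → ((e → e) → (e → e))) combines with [[believes student] Lee] of type t: type ((e → e) → (e → e)).

((e → e) → (e → e))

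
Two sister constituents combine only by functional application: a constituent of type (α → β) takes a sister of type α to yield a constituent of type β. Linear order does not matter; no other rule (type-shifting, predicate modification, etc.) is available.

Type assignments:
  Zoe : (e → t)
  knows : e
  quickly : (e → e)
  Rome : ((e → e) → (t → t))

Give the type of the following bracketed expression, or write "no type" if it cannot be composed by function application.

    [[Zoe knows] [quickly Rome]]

At [Zoe knows], Zoe : (e → t) takes knows : e, giving t.
At [quickly Rome], Rome : ((e → e) → (t → t)) takes quickly : (e → e), giving (t → t).
At [[Zoe knows] [quickly Rome]], [quickly Rome] : (t → t) takes [Zoe knows] : t, giving t.

t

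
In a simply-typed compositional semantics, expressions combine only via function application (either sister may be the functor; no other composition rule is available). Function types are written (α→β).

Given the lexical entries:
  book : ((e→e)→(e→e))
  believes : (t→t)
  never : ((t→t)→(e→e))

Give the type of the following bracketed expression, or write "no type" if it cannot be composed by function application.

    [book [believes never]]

(e→e)

At [believes never], never : ((t→t)→(e→e)) takes believes : (t→t), giving (e→e).
At [book [believes never]], book : ((e→e)→(e→e)) takes [believes never] : (e→e), giving (e→e).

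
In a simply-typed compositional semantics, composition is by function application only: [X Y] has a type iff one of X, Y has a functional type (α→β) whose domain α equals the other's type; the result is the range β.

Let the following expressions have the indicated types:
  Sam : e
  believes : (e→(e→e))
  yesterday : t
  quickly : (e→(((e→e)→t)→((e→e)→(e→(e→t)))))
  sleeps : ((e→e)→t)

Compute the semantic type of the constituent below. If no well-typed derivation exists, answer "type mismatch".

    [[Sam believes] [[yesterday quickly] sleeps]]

type mismatch

[Sam believes]: (e→(e→e)) applied to e yields (e→e).
[yesterday quickly]: t with (e→(((e→e)→t)→((e→e)→(e→(e→t))))) — neither is a function whose domain matches the other; composition fails here.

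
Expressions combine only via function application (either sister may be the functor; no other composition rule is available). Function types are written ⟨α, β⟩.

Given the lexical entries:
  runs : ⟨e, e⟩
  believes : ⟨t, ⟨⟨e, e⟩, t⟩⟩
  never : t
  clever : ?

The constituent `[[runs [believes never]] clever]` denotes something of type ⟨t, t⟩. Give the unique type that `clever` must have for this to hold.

[[runs [believes never]] clever] must have type ⟨t, t⟩. The sister [runs [believes never]] has type t; that is not a function onto ⟨t, t⟩, so clever must be the functor, of type ⟨t, ⟨t, t⟩⟩.

⟨t, ⟨t, t⟩⟩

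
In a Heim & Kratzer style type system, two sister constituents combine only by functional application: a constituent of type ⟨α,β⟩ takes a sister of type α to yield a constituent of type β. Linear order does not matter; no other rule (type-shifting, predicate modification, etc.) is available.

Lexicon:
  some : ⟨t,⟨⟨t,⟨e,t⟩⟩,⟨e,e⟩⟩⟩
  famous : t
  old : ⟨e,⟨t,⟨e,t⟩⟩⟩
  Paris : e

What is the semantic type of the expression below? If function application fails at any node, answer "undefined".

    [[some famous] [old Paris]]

⟨e,e⟩

[some famous] — some of type ⟨t,⟨⟨t,⟨e,t⟩⟩,⟨e,e⟩⟩⟩ combines with famous of type t: type ⟨⟨t,⟨e,t⟩⟩,⟨e,e⟩⟩.
[old Paris] — old of type ⟨e,⟨t,⟨e,t⟩⟩⟩ combines with Paris of type e: type ⟨t,⟨e,t⟩⟩.
[[some famous] [old Paris]] — [some famous] of type ⟨⟨t,⟨e,t⟩⟩,⟨e,e⟩⟩ combines with [old Paris] of type ⟨t,⟨e,t⟩⟩: type ⟨e,e⟩.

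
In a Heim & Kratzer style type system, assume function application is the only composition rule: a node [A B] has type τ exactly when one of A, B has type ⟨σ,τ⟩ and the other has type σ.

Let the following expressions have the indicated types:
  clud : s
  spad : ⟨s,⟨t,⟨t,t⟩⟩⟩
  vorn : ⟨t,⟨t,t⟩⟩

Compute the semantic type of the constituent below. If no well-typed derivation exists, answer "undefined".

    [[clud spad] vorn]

[clud spad]: functor spad : ⟨s,⟨t,⟨t,t⟩⟩⟩, argument clud : s; result ⟨t,⟨t,t⟩⟩.
[[clud spad] vorn]: ⟨t,⟨t,t⟩⟩ and ⟨t,⟨t,t⟩⟩ cannot combine by function application — type clash.

undefined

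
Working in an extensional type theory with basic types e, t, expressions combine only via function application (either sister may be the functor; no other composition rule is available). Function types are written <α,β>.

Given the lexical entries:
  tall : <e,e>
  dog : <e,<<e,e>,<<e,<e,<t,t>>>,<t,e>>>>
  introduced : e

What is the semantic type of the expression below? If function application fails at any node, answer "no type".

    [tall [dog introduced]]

[dog introduced]: <e,<<e,e>,<<e,<e,<t,t>>>,<t,e>>>> applied to e yields <<e,e>,<<e,<e,<t,t>>>,<t,e>>>.
[tall [dog introduced]]: <<e,e>,<<e,<e,<t,t>>>,<t,e>>> applied to <e,e> yields <<e,<e,<t,t>>>,<t,e>>.

<<e,<e,<t,t>>>,<t,e>>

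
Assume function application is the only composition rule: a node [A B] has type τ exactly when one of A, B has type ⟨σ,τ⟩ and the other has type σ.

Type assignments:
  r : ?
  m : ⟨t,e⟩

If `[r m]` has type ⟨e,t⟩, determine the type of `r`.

⟨⟨t,e⟩,⟨e,t⟩⟩

[r m] is required to be ⟨e,t⟩. m : ⟨t,e⟩ cannot yield ⟨e,t⟩ as functor, so r : ⟨⟨t,e⟩,⟨e,t⟩⟩.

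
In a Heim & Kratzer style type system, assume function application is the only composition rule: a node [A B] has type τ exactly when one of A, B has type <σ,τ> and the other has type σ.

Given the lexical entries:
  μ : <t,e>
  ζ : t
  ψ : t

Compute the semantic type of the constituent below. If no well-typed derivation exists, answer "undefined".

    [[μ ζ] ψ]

undefined

[μ ζ]: μ is <t,e>, ζ is t; result e.
[[μ ζ] ψ]: e with t — neither is a function whose domain matches the other; composition fails here.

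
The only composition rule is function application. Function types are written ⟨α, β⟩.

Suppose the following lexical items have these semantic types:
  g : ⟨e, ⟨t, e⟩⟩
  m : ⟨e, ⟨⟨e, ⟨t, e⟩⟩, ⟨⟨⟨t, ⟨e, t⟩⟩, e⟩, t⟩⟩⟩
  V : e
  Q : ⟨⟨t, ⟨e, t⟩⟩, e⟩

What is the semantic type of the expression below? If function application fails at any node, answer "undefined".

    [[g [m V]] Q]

t

[m V]: functor m : ⟨e, ⟨⟨e, ⟨t, e⟩⟩, ⟨⟨⟨t, ⟨e, t⟩⟩, e⟩, t⟩⟩⟩, argument V : e; result ⟨⟨e, ⟨t, e⟩⟩, ⟨⟨⟨t, ⟨e, t⟩⟩, e⟩, t⟩⟩.
[g [m V]]: functor [m V] : ⟨⟨e, ⟨t, e⟩⟩, ⟨⟨⟨t, ⟨e, t⟩⟩, e⟩, t⟩⟩, argument g : ⟨e, ⟨t, e⟩⟩; result ⟨⟨⟨t, ⟨e, t⟩⟩, e⟩, t⟩.
[[g [m V]] Q]: functor [g [m V]] : ⟨⟨⟨t, ⟨e, t⟩⟩, e⟩, t⟩, argument Q : ⟨⟨t, ⟨e, t⟩⟩, e⟩; result t.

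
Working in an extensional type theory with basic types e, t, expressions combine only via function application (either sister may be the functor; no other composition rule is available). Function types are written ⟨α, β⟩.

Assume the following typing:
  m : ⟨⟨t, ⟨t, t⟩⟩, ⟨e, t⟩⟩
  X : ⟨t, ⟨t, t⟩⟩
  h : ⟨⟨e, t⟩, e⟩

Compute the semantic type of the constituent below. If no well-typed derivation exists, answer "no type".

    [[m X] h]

At [m X], m : ⟨⟨t, ⟨t, t⟩⟩, ⟨e, t⟩⟩ takes X : ⟨t, ⟨t, t⟩⟩, giving ⟨e, t⟩.
At [[m X] h], h : ⟨⟨e, t⟩, e⟩ takes [m X] : ⟨e, t⟩, giving e.

e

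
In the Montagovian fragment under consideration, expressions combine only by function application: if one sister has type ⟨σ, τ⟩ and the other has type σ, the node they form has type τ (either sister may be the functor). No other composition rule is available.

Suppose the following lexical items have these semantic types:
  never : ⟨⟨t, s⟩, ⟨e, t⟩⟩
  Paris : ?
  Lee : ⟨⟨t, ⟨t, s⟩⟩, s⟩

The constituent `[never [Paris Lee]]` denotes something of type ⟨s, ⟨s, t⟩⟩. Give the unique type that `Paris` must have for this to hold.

For [never [Paris Lee]] to have type ⟨s, ⟨s, t⟩⟩ with never of type ⟨⟨t, s⟩, ⟨e, t⟩⟩, [Paris Lee] must be the function: [Paris Lee] : ⟨⟨⟨t, s⟩, ⟨e, t⟩⟩, ⟨s, ⟨s, t⟩⟩⟩.
For [Paris Lee] to have type ⟨⟨⟨t, s⟩, ⟨e, t⟩⟩, ⟨s, ⟨s, t⟩⟩⟩ with Lee of type ⟨⟨t, ⟨t, s⟩⟩, s⟩, Paris must be the function: Paris : ⟨⟨⟨t, ⟨t, s⟩⟩, s⟩, ⟨⟨⟨t, s⟩, ⟨e, t⟩⟩, ⟨s, ⟨s, t⟩⟩⟩⟩.

⟨⟨⟨t, ⟨t, s⟩⟩, s⟩, ⟨⟨⟨t, s⟩, ⟨e, t⟩⟩, ⟨s, ⟨s, t⟩⟩⟩⟩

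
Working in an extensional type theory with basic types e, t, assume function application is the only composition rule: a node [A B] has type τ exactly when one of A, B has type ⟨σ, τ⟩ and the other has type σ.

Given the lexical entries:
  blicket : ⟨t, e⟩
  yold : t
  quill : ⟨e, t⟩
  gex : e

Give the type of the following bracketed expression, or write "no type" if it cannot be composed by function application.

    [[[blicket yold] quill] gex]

[blicket yold] — blicket of type ⟨t, e⟩ combines with yold of type t: type e.
[[blicket yold] quill] — quill of type ⟨e, t⟩ combines with [blicket yold] of type e: type t.
[[[blicket yold] quill] gex]: t and e cannot combine by function application — type clash.

no type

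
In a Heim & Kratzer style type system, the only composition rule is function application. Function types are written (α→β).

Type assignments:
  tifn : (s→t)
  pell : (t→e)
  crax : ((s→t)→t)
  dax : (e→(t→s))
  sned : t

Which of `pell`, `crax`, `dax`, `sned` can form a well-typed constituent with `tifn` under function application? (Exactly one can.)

crax

pell : (t→e) — no; tifn wants s, and pell wants t.
crax — combines: crax : ((s→t)→t) takes tifn : (s→t) as argument, giving t.
dax : (e→(t→s)) — no; tifn wants s, and dax wants e.
sned : t — no; tifn wants s, and sned wants nothing (atomic).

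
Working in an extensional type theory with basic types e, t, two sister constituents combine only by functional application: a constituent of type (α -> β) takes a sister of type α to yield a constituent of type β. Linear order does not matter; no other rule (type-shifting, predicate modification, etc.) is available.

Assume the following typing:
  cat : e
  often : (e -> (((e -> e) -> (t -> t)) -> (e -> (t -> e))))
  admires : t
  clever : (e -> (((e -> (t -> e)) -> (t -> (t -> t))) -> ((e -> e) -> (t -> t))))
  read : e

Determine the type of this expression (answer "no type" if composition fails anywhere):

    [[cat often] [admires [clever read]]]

At [cat often], often : (e -> (((e -> e) -> (t -> t)) -> (e -> (t -> e)))) takes cat : e, giving (((e -> e) -> (t -> t)) -> (e -> (t -> e))).
At [clever read], clever : (e -> (((e -> (t -> e)) -> (t -> (t -> t))) -> ((e -> e) -> (t -> t)))) takes read : e, giving (((e -> (t -> e)) -> (t -> (t -> t))) -> ((e -> e) -> (t -> t))).
[admires [clever read]]: t and (((e -> (t -> e)) -> (t -> (t -> t))) -> ((e -> e) -> (t -> t))) cannot combine by function application — type clash.

no type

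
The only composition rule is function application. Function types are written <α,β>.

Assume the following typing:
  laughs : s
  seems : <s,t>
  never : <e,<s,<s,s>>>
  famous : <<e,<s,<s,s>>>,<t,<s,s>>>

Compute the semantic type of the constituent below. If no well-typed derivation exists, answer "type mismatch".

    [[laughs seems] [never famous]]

<s,s>

[laughs seems]: seems is <s,t>, laughs is s; result t.
[never famous]: famous is <<e,<s,<s,s>>>,<t,<s,s>>>, never is <e,<s,<s,s>>>; result <t,<s,s>>.
[[laughs seems] [never famous]]: [never famous] is <t,<s,s>>, [laughs seems] is t; result <s,s>.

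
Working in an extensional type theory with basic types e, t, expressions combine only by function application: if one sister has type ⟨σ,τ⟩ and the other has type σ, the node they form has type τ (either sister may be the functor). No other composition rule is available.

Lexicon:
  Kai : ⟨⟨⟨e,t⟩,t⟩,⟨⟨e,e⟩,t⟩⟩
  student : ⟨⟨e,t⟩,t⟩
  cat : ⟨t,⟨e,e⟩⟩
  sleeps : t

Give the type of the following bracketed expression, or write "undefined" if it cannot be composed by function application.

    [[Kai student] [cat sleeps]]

t

[Kai student] — Kai of type ⟨⟨⟨e,t⟩,t⟩,⟨⟨e,e⟩,t⟩⟩ combines with student of type ⟨⟨e,t⟩,t⟩: type ⟨⟨e,e⟩,t⟩.
[cat sleeps] — cat of type ⟨t,⟨e,e⟩⟩ combines with sleeps of type t: type ⟨e,e⟩.
[[Kai student] [cat sleeps]] — [Kai student] of type ⟨⟨e,e⟩,t⟩ combines with [cat sleeps] of type ⟨e,e⟩: type t.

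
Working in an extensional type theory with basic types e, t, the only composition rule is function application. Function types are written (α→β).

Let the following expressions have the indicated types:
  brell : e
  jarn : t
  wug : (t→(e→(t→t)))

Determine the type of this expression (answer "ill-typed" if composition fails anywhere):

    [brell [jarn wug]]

[jarn wug]: (t→(e→(t→t))) applied to t yields (e→(t→t)).
[brell [jarn wug]]: (e→(t→t)) applied to e yields (t→t).

(t→t)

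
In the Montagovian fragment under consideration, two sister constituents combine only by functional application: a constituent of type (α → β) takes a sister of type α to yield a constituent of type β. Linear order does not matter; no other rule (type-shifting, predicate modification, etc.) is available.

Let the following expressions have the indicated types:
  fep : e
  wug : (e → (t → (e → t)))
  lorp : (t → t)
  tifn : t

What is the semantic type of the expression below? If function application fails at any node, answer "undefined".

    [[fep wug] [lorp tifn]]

(e → t)

[fep wug]: functor wug : (e → (t → (e → t))), argument fep : e; result (t → (e → t)).
[lorp tifn]: functor lorp : (t → t), argument tifn : t; result t.
[[fep wug] [lorp tifn]]: functor [fep wug] : (t → (e → t)), argument [lorp tifn] : t; result (e → t).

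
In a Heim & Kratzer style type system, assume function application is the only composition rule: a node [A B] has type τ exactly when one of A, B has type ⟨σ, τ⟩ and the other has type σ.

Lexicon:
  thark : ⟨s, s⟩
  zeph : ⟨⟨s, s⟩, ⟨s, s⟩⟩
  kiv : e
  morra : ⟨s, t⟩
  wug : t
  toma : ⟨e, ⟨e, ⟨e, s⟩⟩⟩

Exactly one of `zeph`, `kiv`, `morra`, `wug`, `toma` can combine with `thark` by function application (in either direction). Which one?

zeph

zeph — combines: zeph : ⟨⟨s, s⟩, ⟨s, s⟩⟩ takes thark : ⟨s, s⟩ as argument, giving ⟨s, s⟩.
kiv : e — thark needs s; kiv needs nothing (atomic); neither fits.
morra : ⟨s, t⟩ — thark needs s; morra needs s; neither fits.
wug : t — thark needs s; wug needs nothing (atomic); neither fits.
toma : ⟨e, ⟨e, ⟨e, s⟩⟩⟩ — thark needs s; toma needs e; neither fits.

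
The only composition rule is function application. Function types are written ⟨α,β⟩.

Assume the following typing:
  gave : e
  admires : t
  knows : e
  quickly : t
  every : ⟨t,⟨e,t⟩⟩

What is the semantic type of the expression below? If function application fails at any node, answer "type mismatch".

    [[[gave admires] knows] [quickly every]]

[gave admires]: e with t — neither is a function whose domain matches the other; composition fails here.

type mismatch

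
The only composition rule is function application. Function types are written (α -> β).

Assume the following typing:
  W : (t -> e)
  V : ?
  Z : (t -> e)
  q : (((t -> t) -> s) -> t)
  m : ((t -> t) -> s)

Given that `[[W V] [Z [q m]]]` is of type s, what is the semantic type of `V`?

((t -> e) -> (e -> s))

At [[W V] [Z [q m]]] (required: s): [Z [q m]] is e, which is not a function with range s; hence [W V] is the functor — type (e -> s).
At [W V] (required: (e -> s)): W is (t -> e), which is not a function with range (e -> s); hence V is the functor — type ((t -> e) -> (e -> s)).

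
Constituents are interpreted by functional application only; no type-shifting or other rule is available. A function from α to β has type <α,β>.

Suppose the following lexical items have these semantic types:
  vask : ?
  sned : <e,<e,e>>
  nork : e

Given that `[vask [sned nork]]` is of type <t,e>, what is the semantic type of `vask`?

<<e,e>,<t,e>>

[vask [sned nork]] must have type <t,e>. The sister [sned nork] has type <e,e>; that is not a function onto <t,e>, so vask must be the functor, of type <<e,e>,<t,e>>.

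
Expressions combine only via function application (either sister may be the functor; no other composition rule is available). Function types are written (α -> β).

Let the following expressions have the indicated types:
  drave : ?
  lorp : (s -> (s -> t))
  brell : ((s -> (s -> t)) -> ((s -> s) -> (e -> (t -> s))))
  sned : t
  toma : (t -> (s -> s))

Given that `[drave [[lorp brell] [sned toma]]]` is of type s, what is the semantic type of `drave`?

For [drave [[lorp brell] [sned toma]]] to have type s with [[lorp brell] [sned toma]] of type (e -> (t -> s)), drave must be the function: drave : ((e -> (t -> s)) -> s).

((e -> (t -> s)) -> s)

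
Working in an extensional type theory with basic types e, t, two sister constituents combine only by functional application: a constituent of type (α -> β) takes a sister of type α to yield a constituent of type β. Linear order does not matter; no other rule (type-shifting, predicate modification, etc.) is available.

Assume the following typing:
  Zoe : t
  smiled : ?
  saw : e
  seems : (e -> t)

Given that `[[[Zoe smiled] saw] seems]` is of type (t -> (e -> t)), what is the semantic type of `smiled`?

For [[[Zoe smiled] saw] seems] to have type (t -> (e -> t)) with seems of type (e -> t), [[Zoe smiled] saw] must be the function: [[Zoe smiled] saw] : ((e -> t) -> (t -> (e -> t))).
For [[Zoe smiled] saw] to have type ((e -> t) -> (t -> (e -> t))) with saw of type e, [Zoe smiled] must be the function: [Zoe smiled] : (e -> ((e -> t) -> (t -> (e -> t)))).
For [Zoe smiled] to have type (e -> ((e -> t) -> (t -> (e -> t)))) with Zoe of type t, smiled must be the function: smiled : (t -> (e -> ((e -> t) -> (t -> (e -> t))))).

(t -> (e -> ((e -> t) -> (t -> (e -> t)))))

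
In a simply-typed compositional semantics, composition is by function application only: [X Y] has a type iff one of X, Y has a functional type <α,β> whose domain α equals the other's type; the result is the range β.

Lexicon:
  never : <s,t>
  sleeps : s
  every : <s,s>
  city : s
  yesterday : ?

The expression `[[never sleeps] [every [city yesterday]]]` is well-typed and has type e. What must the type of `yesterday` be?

<s,<<s,s>,<t,e>>>

[[never sleeps] [every [city yesterday]]] must have type e. The sister [never sleeps] has type t; that is not a function onto e, so [every [city yesterday]] must be the functor, of type <t,e>.
[every [city yesterday]] must have type <t,e>. The sister every has type <s,s>; that is not a function onto <t,e>, so [city yesterday] must be the functor, of type <<s,s>,<t,e>>.
[city yesterday] must have type <<s,s>,<t,e>>. The sister city has type s; that is not a function onto <<s,s>,<t,e>>, so yesterday must be the functor, of type <s,<<s,s>,<t,e>>>.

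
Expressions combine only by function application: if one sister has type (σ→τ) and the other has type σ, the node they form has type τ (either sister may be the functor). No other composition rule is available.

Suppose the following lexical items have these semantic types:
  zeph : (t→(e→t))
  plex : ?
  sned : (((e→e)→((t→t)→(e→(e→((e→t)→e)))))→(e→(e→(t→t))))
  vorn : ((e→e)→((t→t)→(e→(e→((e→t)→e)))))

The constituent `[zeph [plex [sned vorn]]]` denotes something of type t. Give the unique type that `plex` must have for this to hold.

At [zeph [plex [sned vorn]]] (required: t): zeph is (t→(e→t)), which is not a function with range t; hence [plex [sned vorn]] is the functor — type ((t→(e→t))→t).
At [plex [sned vorn]] (required: ((t→(e→t))→t)): [sned vorn] is (e→(e→(t→t))), which is not a function with range ((t→(e→t))→t); hence plex is the functor — type ((e→(e→(t→t)))→((t→(e→t))→t)).

((e→(e→(t→t)))→((t→(e→t))→t))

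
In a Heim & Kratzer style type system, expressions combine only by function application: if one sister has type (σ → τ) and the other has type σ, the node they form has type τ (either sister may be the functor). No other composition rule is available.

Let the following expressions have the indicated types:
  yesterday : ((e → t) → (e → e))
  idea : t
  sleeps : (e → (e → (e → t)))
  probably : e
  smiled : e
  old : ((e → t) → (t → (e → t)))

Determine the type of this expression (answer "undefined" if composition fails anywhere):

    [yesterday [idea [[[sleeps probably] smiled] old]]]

[sleeps probably]: functor sleeps : (e → (e → (e → t))), argument probably : e; result (e → (e → t)).
[[sleeps probably] smiled]: functor [sleeps probably] : (e → (e → t)), argument smiled : e; result (e → t).
[[[sleeps probably] smiled] old]: functor old : ((e → t) → (t → (e → t))), argument [[sleeps probably] smiled] : (e → t); result (t → (e → t)).
[idea [[[sleeps probably] smiled] old]]: functor [[[sleeps probably] smiled] old] : (t → (e → t)), argument idea : t; result (e → t).
[yesterday [idea [[[sleeps probably] smiled] old]]]: functor yesterday : ((e → t) → (e → e)), argument [idea [[[sleeps probably] smiled] old]] : (e → t); result (e → e).

(e → e)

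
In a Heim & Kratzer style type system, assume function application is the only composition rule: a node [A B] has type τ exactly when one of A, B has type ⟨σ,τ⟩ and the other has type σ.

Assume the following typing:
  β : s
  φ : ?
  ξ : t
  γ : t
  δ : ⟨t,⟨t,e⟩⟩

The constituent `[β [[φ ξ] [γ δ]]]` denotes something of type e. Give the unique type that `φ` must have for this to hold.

For [β [[φ ξ] [γ δ]]] to have type e with β of type s, [[φ ξ] [γ δ]] must be the function: [[φ ξ] [γ δ]] : ⟨s,e⟩.
For [[φ ξ] [γ δ]] to have type ⟨s,e⟩ with [γ δ] of type ⟨t,e⟩, [φ ξ] must be the function: [φ ξ] : ⟨⟨t,e⟩,⟨s,e⟩⟩.
For [φ ξ] to have type ⟨⟨t,e⟩,⟨s,e⟩⟩ with ξ of type t, φ must be the function: φ : ⟨t,⟨⟨t,e⟩,⟨s,e⟩⟩⟩.

⟨t,⟨⟨t,e⟩,⟨s,e⟩⟩⟩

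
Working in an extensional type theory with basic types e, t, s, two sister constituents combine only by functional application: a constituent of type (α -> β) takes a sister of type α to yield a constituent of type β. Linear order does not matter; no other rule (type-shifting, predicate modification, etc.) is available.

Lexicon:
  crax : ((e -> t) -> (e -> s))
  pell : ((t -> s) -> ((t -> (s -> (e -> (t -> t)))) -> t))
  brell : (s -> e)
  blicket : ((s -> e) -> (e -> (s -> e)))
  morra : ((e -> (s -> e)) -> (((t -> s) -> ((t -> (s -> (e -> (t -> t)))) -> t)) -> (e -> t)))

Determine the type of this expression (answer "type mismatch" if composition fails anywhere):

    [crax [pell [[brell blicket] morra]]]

(e -> s)

[brell blicket]: ((s -> e) -> (e -> (s -> e))) applied to (s -> e) yields (e -> (s -> e)).
[[brell blicket] morra]: ((e -> (s -> e)) -> (((t -> s) -> ((t -> (s -> (e -> (t -> t)))) -> t)) -> (e -> t))) applied to (e -> (s -> e)) yields (((t -> s) -> ((t -> (s -> (e -> (t -> t)))) -> t)) -> (e -> t)).
[pell [[brell blicket] morra]]: (((t -> s) -> ((t -> (s -> (e -> (t -> t)))) -> t)) -> (e -> t)) applied to ((t -> s) -> ((t -> (s -> (e -> (t -> t)))) -> t)) yields (e -> t).
[crax [pell [[brell blicket] morra]]]: ((e -> t) -> (e -> s)) applied to (e -> t) yields (e -> s).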